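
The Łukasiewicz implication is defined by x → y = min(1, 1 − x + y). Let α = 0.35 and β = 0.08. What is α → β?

0.73

α → β = min(1, 1 − 0.35 + 0.08) = min(1, 0.73) = 0.73
For comparison, the Gödel implication (1 if x ≤ y else y) would give 0.08.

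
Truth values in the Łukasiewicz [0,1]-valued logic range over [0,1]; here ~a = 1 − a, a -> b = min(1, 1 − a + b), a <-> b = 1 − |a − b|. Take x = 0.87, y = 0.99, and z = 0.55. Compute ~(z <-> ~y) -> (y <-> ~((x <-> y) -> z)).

~y = 1 − 0.99 = 0.01
z <-> ~y = 1 − |0.55 − 0.01| = 1 − 0.54 = 0.46
~(z <-> ~y) = 1 − 0.46 = 0.54
x <-> y = 1 − |0.87 − 0.99| = 1 − 0.12 = 0.88
(x <-> y) -> z = min(1, 1 − 0.88 + 0.55) = min(1, 0.67) = 0.67
~((x <-> y) -> z) = 1 − 0.67 = 0.33
y <-> ~((x <-> y) -> z) = 1 − |0.99 − 0.33| = 1 − 0.66 = 0.34
~(z <-> ~y) -> (y <-> ~((x <-> y) -> z)) = min(1, 1 − 0.54 + 0.34) = min(1, 0.80) = 0.80

0.80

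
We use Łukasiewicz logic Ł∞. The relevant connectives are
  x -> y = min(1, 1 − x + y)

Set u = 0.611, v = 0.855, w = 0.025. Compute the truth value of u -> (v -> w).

0.559

v -> w = min(1, 1 − 0.855 + 0.025) = min(1, 0.170) = 0.170
u -> (v -> w) = min(1, 1 − 0.611 + 0.170) = min(1, 0.559) = 0.559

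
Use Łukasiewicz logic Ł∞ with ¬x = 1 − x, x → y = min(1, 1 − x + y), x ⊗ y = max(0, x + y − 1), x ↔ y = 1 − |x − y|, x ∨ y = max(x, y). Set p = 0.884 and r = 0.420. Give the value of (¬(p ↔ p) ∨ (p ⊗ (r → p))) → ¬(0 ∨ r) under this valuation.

0.696

p ↔ p = 1 − |0.884 − 0.884| = 1 − 0.000 = 1.000
¬(p ↔ p) = 1 − 1.000 = 0.000
r → p = min(1, 1 − 0.420 + 0.884) = min(1, 1.464) = 1.000
p ⊗ (r → p) = max(0, 0.884 + 1.000 − 1) = max(0, 0.884) = 0.884
¬(p ↔ p) ∨ (p ⊗ (r → p)) = max(0.000, 0.884) = 0.884
0 ∨ r = max(0.000, 0.420) = 0.420
¬(0 ∨ r) = 1 − 0.420 = 0.580
(¬(p ↔ p) ∨ (p ⊗ (r → p))) → ¬(0 ∨ r) = min(1, 1 − 0.884 + 0.580) = min(1, 0.696) = 0.696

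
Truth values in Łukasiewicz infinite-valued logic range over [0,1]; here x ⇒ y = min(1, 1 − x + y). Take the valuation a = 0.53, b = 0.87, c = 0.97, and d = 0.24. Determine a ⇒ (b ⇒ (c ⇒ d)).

0.87

c ⇒ d = min(1, 1 − 0.97 + 0.24) = min(1, 0.27) = 0.27
b ⇒ (c ⇒ d) = min(1, 1 − 0.87 + 0.27) = min(1, 0.40) = 0.40
a ⇒ (b ⇒ (c ⇒ d)) = min(1, 1 − 0.53 + 0.40) = min(1, 0.87) = 0.87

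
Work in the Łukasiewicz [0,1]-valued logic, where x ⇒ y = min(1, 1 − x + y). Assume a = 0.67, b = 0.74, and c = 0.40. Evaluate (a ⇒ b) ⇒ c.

a ⇒ b = min(1, 1 − 0.67 + 0.74) = min(1, 1.07) = 1.00
(a ⇒ b) ⇒ c = min(1, 1 − 1.00 + 0.40) = min(1, 0.40) = 0.40

0.40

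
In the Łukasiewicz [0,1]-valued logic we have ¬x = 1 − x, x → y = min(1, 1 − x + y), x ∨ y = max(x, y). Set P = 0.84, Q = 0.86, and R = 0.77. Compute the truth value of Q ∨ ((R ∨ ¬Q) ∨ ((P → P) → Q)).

0.86

¬Q = 1 − 0.86 = 0.14
R ∨ ¬Q = max(0.77, 0.14) = 0.77
P → P = min(1, 1 − 0.84 + 0.84) = min(1, 1.00) = 1.00
(P → P) → Q = min(1, 1 − 1.00 + 0.86) = min(1, 0.86) = 0.86
(R ∨ ¬Q) ∨ ((P → P) → Q) = max(0.77, 0.86) = 0.86
Q ∨ ((R ∨ ¬Q) ∨ ((P → P) → Q)) = max(0.86, 0.86) = 0.86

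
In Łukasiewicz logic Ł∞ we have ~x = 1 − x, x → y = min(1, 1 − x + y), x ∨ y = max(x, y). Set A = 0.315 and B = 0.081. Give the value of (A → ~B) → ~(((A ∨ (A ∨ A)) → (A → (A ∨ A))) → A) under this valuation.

~B = 1 − 0.081 = 0.919
A → ~B = min(1, 1 − 0.315 + 0.919) = min(1, 1.604) = 1.000
A ∨ A = max(0.315, 0.315) = 0.315
A ∨ (A ∨ A) = max(0.315, 0.315) = 0.315
A → (A ∨ A) = min(1, 1 − 0.315 + 0.315) = min(1, 1.000) = 1.000
(A ∨ (A ∨ A)) → (A → (A ∨ A)) = min(1, 1 − 0.315 + 1.000) = min(1, 1.685) = 1.000
((A ∨ (A ∨ A)) → (A → (A ∨ A))) → A = min(1, 1 − 1.000 + 0.315) = min(1, 0.315) = 0.315
~(((A ∨ (A ∨ A)) → (A → (A ∨ A))) → A) = 1 − 0.315 = 0.685
(A → ~B) → ~(((A ∨ (A ∨ A)) → (A → (A ∨ A))) → A) = min(1, 1 − 1.000 + 0.685) = min(1, 0.685) = 0.685

0.685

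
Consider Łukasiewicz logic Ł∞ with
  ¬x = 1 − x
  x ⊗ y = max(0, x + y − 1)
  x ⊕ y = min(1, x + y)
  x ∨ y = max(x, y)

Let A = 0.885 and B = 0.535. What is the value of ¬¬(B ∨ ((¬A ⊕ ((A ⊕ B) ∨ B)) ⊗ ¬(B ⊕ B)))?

0.535

¬A = 1 − 0.885 = 0.115
A ⊕ B = min(1, 0.885 + 0.535) = min(1, 1.420) = 1.000
(A ⊕ B) ∨ B = max(1.000, 0.535) = 1.000
¬A ⊕ ((A ⊕ B) ∨ B) = min(1, 0.115 + 1.000) = min(1, 1.115) = 1.000
B ⊕ B = min(1, 0.535 + 0.535) = min(1, 1.070) = 1.000
¬(B ⊕ B) = 1 − 1.000 = 0.000
(¬A ⊕ ((A ⊕ B) ∨ B)) ⊗ ¬(B ⊕ B) = max(0, 1.000 + 0.000 − 1) = max(0, 0.000) = 0.000
B ∨ ((¬A ⊕ ((A ⊕ B) ∨ B)) ⊗ ¬(B ⊕ B)) = max(0.535, 0.000) = 0.535
¬(B ∨ ((¬A ⊕ ((A ⊕ B) ∨ B)) ⊗ ¬(B ⊕ B))) = 1 − 0.535 = 0.465
¬¬(B ∨ ((¬A ⊕ ((A ⊕ B) ∨ B)) ⊗ ¬(B ⊕ B))) = 1 − 0.465 = 0.535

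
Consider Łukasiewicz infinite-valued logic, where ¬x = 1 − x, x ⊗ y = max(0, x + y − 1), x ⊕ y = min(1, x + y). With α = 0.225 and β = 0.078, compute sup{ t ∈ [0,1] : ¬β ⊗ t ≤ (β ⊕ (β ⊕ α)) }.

¬β = 1 − 0.078 = 0.922
So the left factor is ¬β = 0.922.
β ⊕ α = min(1, 0.078 + 0.225) = min(1, 0.303) = 0.303
β ⊕ (β ⊕ α) = min(1, 0.078 + 0.303) = min(1, 0.381) = 0.381
So the right-hand bound is β ⊕ (β ⊕ α) = 0.381.
The residuum of the Łukasiewicz t-norm gives the supremum: min(1, 1 − 0.922 + 0.381).
1 − 0.922 + 0.381 = 0.459, so t = min(1, 0.459) = 0.459.
Check: 0.922 ⊗ 0.459 = max(0, 0.381) = 0.381 ≤ 0.381.

0.459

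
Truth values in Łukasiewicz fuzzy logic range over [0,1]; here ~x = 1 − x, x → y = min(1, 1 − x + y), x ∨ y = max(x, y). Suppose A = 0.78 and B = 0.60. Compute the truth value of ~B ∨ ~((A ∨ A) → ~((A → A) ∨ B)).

~B = 1 − 0.60 = 0.40
A ∨ A = max(0.78, 0.78) = 0.78
A → A = min(1, 1 − 0.78 + 0.78) = min(1, 1.00) = 1.00
(A → A) ∨ B = max(1.00, 0.60) = 1.00
~((A → A) ∨ B) = 1 − 1.00 = 0.00
(A ∨ A) → ~((A → A) ∨ B) = min(1, 1 − 0.78 + 0.00) = min(1, 0.22) = 0.22
~((A ∨ A) → ~((A → A) ∨ B)) = 1 − 0.22 = 0.78
~B ∨ ~((A ∨ A) → ~((A → A) ∨ B)) = max(0.40, 0.78) = 0.78

0.78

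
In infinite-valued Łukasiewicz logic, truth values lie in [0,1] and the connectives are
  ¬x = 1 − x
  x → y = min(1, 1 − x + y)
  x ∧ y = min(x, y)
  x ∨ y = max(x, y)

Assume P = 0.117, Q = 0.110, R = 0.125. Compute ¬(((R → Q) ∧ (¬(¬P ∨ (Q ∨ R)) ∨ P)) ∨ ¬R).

R → Q = min(1, 1 − 0.125 + 0.110) = min(1, 0.985) = 0.985
¬P = 1 − 0.117 = 0.883
Q ∨ R = max(0.110, 0.125) = 0.125
¬P ∨ (Q ∨ R) = max(0.883, 0.125) = 0.883
¬(¬P ∨ (Q ∨ R)) = 1 − 0.883 = 0.117
¬(¬P ∨ (Q ∨ R)) ∨ P = max(0.117, 0.117) = 0.117
(R → Q) ∧ (¬(¬P ∨ (Q ∨ R)) ∨ P) = min(0.985, 0.117) = 0.117
¬R = 1 − 0.125 = 0.875
((R → Q) ∧ (¬(¬P ∨ (Q ∨ R)) ∨ P)) ∨ ¬R = max(0.117, 0.875) = 0.875
¬(((R → Q) ∧ (¬(¬P ∨ (Q ∨ R)) ∨ P)) ∨ ¬R) = 1 − 0.875 = 0.125

0.125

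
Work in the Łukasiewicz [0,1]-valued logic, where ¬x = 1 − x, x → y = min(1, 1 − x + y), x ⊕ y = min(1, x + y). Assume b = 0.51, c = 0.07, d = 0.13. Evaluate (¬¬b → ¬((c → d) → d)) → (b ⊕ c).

¬b = 1 − 0.51 = 0.49
¬¬b = 1 − 0.49 = 0.51
c → d = min(1, 1 − 0.07 + 0.13) = min(1, 1.06) = 1.00
(c → d) → d = min(1, 1 − 1.00 + 0.13) = min(1, 0.13) = 0.13
¬((c → d) → d) = 1 − 0.13 = 0.87
¬¬b → ¬((c → d) → d) = min(1, 1 − 0.51 + 0.87) = min(1, 1.36) = 1.00
b ⊕ c = min(1, 0.51 + 0.07) = min(1, 0.58) = 0.58
(¬¬b → ¬((c → d) → d)) → (b ⊕ c) = min(1, 1 − 1.00 + 0.58) = min(1, 0.58) = 0.58

0.58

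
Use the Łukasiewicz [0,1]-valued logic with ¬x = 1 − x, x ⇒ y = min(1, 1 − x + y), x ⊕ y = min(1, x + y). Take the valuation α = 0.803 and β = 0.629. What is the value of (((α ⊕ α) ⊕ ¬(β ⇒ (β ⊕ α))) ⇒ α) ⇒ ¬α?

α ⊕ α = min(1, 0.803 + 0.803) = min(1, 1.606) = 1.000
β ⊕ α = min(1, 0.629 + 0.803) = min(1, 1.432) = 1.000
β ⇒ (β ⊕ α) = min(1, 1 − 0.629 + 1.000) = min(1, 1.371) = 1.000
¬(β ⇒ (β ⊕ α)) = 1 − 1.000 = 0.000
(α ⊕ α) ⊕ ¬(β ⇒ (β ⊕ α)) = min(1, 1.000 + 0.000) = min(1, 1.000) = 1.000
((α ⊕ α) ⊕ ¬(β ⇒ (β ⊕ α))) ⇒ α = min(1, 1 − 1.000 + 0.803) = min(1, 0.803) = 0.803
¬α = 1 − 0.803 = 0.197
(((α ⊕ α) ⊕ ¬(β ⇒ (β ⊕ α))) ⇒ α) ⇒ ¬α = min(1, 1 − 0.803 + 0.197) = min(1, 0.394) = 0.394

0.394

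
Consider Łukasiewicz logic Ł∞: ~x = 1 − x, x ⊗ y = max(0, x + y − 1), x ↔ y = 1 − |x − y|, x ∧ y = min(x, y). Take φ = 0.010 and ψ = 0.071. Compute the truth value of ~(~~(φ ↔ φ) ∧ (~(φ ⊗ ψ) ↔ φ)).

0.990

φ ↔ φ = 1 − |0.010 − 0.010| = 1 − 0.000 = 1.000
~(φ ↔ φ) = 1 − 1.000 = 0.000
~~(φ ↔ φ) = 1 − 0.000 = 1.000
φ ⊗ ψ = max(0, 0.010 + 0.071 − 1) = max(0, -0.919) = 0.000
~(φ ⊗ ψ) = 1 − 0.000 = 1.000
~(φ ⊗ ψ) ↔ φ = 1 − |1.000 − 0.010| = 1 − 0.990 = 0.010
~~(φ ↔ φ) ∧ (~(φ ⊗ ψ) ↔ φ) = min(1.000, 0.010) = 0.010
~(~~(φ ↔ φ) ∧ (~(φ ⊗ ψ) ↔ φ)) = 1 − 0.010 = 0.990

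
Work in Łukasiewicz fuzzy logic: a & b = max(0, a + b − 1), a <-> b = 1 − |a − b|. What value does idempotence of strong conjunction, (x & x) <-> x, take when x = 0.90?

x & x = max(0, 0.90 + 0.90 − 1) = max(0, 0.80) = 0.80
(x & x) <-> x = 1 − |0.80 − 0.90| = 1 − 0.10 = 0.90
(The value 0.90 < 1 shows this instance is not satisfied; fails in Ł∞ since a ⊗ a = max(0, 2a−1) ≠ a in general.)

0.90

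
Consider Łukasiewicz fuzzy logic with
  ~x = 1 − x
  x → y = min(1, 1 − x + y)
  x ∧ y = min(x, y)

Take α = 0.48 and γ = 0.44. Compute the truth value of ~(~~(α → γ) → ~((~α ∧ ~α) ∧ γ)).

0.40

α → γ = min(1, 1 − 0.48 + 0.44) = min(1, 0.96) = 0.96
~(α → γ) = 1 − 0.96 = 0.04
~~(α → γ) = 1 − 0.04 = 0.96
~α = 1 − 0.48 = 0.52
~α ∧ ~α = min(0.52, 0.52) = 0.52
(~α ∧ ~α) ∧ γ = min(0.52, 0.44) = 0.44
~((~α ∧ ~α) ∧ γ) = 1 − 0.44 = 0.56
~~(α → γ) → ~((~α ∧ ~α) ∧ γ) = min(1, 1 − 0.96 + 0.56) = min(1, 0.60) = 0.60
~(~~(α → γ) → ~((~α ∧ ~α) ∧ γ)) = 1 − 0.60 = 0.40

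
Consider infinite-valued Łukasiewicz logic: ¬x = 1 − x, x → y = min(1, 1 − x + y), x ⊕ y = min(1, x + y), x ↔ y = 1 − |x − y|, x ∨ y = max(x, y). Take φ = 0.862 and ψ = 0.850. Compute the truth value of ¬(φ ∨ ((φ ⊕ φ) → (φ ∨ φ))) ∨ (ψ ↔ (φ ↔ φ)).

φ ⊕ φ = min(1, 0.862 + 0.862) = min(1, 1.724) = 1.000
φ ∨ φ = max(0.862, 0.862) = 0.862
(φ ⊕ φ) → (φ ∨ φ) = min(1, 1 − 1.000 + 0.862) = min(1, 0.862) = 0.862
φ ∨ ((φ ⊕ φ) → (φ ∨ φ)) = max(0.862, 0.862) = 0.862
¬(φ ∨ ((φ ⊕ φ) → (φ ∨ φ))) = 1 − 0.862 = 0.138
φ ↔ φ = 1 − |0.862 − 0.862| = 1 − 0.000 = 1.000
ψ ↔ (φ ↔ φ) = 1 − |0.850 − 1.000| = 1 − 0.150 = 0.850
¬(φ ∨ ((φ ⊕ φ) → (φ ∨ φ))) ∨ (ψ ↔ (φ ↔ φ)) = max(0.138, 0.850) = 0.850

0.850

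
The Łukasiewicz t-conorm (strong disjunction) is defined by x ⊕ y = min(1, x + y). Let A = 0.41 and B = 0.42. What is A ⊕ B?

A ⊕ B = min(1, 0.41 + 0.42) = min(1, 0.83) = 0.83
For comparison, the Gödel t-conorm max(x, y) would give 0.42.

0.83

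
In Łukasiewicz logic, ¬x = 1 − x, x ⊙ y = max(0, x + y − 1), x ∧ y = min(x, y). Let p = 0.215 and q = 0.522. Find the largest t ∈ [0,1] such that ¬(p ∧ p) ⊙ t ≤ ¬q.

p ∧ p = min(0.215, 0.215) = 0.215
¬(p ∧ p) = 1 − 0.215 = 0.785
So the left factor is ¬(p ∧ p) = 0.785.
¬q = 1 − 0.522 = 0.478
So the right-hand bound is ¬q = 0.478.
The residuum of the Łukasiewicz t-norm gives the supremum: min(1, 1 − 0.785 + 0.478).
1 − 0.785 + 0.478 = 0.693, so t = min(1, 0.693) = 0.693.
Check: 0.785 ⊙ 0.693 = max(0, 0.478) = 0.478 ≤ 0.478.

0.693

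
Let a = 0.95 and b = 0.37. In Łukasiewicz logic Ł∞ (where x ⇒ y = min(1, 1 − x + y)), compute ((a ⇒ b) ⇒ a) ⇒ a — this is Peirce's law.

a ⇒ b = min(1, 1 − 0.95 + 0.37) = min(1, 0.42) = 0.42
(a ⇒ b) ⇒ a = min(1, 1 − 0.42 + 0.95) = min(1, 1.53) = 1.00
((a ⇒ b) ⇒ a) ⇒ a = min(1, 1 − 1.00 + 0.95) = min(1, 0.95) = 0.95
(The value 0.95 < 1 shows this instance is not satisfied; not a Ł∞-tautology in general.)

0.95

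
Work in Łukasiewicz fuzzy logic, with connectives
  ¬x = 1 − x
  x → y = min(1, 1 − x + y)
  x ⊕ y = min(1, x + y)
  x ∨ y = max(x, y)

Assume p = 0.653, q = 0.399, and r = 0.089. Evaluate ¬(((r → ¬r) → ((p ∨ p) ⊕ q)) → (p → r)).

¬r = 1 − 0.089 = 0.911
r → ¬r = min(1, 1 − 0.089 + 0.911) = min(1, 1.822) = 1.000
p ∨ p = max(0.653, 0.653) = 0.653
(p ∨ p) ⊕ q = min(1, 0.653 + 0.399) = min(1, 1.052) = 1.000
(r → ¬r) → ((p ∨ p) ⊕ q) = min(1, 1 − 1.000 + 1.000) = min(1, 1.000) = 1.000
p → r = min(1, 1 − 0.653 + 0.089) = min(1, 0.436) = 0.436
((r → ¬r) → ((p ∨ p) ⊕ q)) → (p → r) = min(1, 1 − 1.000 + 0.436) = min(1, 0.436) = 0.436
¬(((r → ¬r) → ((p ∨ p) ⊕ q)) → (p → r)) = 1 − 0.436 = 0.564

0.564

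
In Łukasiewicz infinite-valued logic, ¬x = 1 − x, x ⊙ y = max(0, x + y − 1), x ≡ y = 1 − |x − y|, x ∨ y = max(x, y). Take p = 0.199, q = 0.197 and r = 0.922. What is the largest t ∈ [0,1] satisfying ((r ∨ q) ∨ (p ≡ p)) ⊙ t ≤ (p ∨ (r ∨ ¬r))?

r ∨ q = max(0.922, 0.197) = 0.922
p ≡ p = 1 − |0.199 − 0.199| = 1 − 0.000 = 1.000
(r ∨ q) ∨ (p ≡ p) = max(0.922, 1.000) = 1.000
So the left factor is (r ∨ q) ∨ (p ≡ p) = 1.000.
¬r = 1 − 0.922 = 0.078
r ∨ ¬r = max(0.922, 0.078) = 0.922
p ∨ (r ∨ ¬r) = max(0.199, 0.922) = 0.922
So the right-hand bound is p ∨ (r ∨ ¬r) = 0.922.
The residuum of the Łukasiewicz t-norm gives the supremum: min(1, 1 − 1.000 + 0.922).
1 − 1.000 + 0.922 = 0.922, so t = min(1, 0.922) = 0.922.
Check: 1.000 ⊙ 0.922 = max(0, 0.922) = 0.922 ≤ 0.922.

0.922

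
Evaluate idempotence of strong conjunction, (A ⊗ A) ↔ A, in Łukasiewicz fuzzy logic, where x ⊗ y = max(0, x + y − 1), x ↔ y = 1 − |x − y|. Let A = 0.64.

0.64

A ⊗ A = max(0, 0.64 + 0.64 − 1) = max(0, 0.28) = 0.28
(A ⊗ A) ↔ A = 1 − |0.28 − 0.64| = 1 − 0.36 = 0.64
(The value 0.64 < 1 shows this instance is not satisfied; fails in Ł∞ since a ⊗ a = max(0, 2a−1) ≠ a in general.)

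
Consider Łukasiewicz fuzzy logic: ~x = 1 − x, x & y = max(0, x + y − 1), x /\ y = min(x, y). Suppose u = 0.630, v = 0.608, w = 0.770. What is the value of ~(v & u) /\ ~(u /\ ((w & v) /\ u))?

0.622

v & u = max(0, 0.608 + 0.630 − 1) = max(0, 0.238) = 0.238
~(v & u) = 1 − 0.238 = 0.762
w & v = max(0, 0.770 + 0.608 − 1) = max(0, 0.378) = 0.378
(w & v) /\ u = min(0.378, 0.630) = 0.378
u /\ ((w & v) /\ u) = min(0.630, 0.378) = 0.378
~(u /\ ((w & v) /\ u)) = 1 − 0.378 = 0.622
~(v & u) /\ ~(u /\ ((w & v) /\ u)) = min(0.762, 0.622) = 0.622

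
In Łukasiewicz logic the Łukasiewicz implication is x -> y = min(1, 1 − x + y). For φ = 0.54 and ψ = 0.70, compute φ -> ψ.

φ -> ψ = min(1, 1 − 0.54 + 0.70) = min(1, 1.16) = 1.00
For comparison, the Gödel implication (1 if x ≤ y else y) would give 1.00.

1.00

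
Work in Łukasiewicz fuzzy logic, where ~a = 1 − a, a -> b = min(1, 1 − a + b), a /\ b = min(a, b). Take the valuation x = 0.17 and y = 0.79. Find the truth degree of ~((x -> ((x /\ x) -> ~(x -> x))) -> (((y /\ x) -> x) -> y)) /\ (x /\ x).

x /\ x = min(0.17, 0.17) = 0.17
x -> x = min(1, 1 − 0.17 + 0.17) = min(1, 1.00) = 1.00
~(x -> x) = 1 − 1.00 = 0.00
(x /\ x) -> ~(x -> x) = min(1, 1 − 0.17 + 0.00) = min(1, 0.83) = 0.83
x -> ((x /\ x) -> ~(x -> x)) = min(1, 1 − 0.17 + 0.83) = min(1, 1.66) = 1.00
y /\ x = min(0.79, 0.17) = 0.17
(y /\ x) -> x = min(1, 1 − 0.17 + 0.17) = min(1, 1.00) = 1.00
((y /\ x) -> x) -> y = min(1, 1 − 1.00 + 0.79) = min(1, 0.79) = 0.79
(x -> ((x /\ x) -> ~(x -> x))) -> (((y /\ x) -> x) -> y) = min(1, 1 − 1.00 + 0.79) = min(1, 0.79) = 0.79
~((x -> ((x /\ x) -> ~(x -> x))) -> (((y /\ x) -> x) -> y)) = 1 − 0.79 = 0.21
~((x -> ((x /\ x) -> ~(x -> x))) -> (((y /\ x) -> x) -> y)) /\ (x /\ x) = min(0.21, 0.17) = 0.17

0.17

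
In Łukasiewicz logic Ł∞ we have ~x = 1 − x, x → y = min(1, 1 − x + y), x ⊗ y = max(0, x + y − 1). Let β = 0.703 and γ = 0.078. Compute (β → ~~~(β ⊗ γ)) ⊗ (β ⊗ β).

β ⊗ γ = max(0, 0.703 + 0.078 − 1) = max(0, -0.219) = 0.000
~(β ⊗ γ) = 1 − 0.000 = 1.000
~~(β ⊗ γ) = 1 − 1.000 = 0.000
~~~(β ⊗ γ) = 1 − 0.000 = 1.000
β → ~~~(β ⊗ γ) = min(1, 1 − 0.703 + 1.000) = min(1, 1.297) = 1.000
β ⊗ β = max(0, 0.703 + 0.703 − 1) = max(0, 0.406) = 0.406
(β → ~~~(β ⊗ γ)) ⊗ (β ⊗ β) = max(0, 1.000 + 0.406 − 1) = max(0, 0.406) = 0.406

0.406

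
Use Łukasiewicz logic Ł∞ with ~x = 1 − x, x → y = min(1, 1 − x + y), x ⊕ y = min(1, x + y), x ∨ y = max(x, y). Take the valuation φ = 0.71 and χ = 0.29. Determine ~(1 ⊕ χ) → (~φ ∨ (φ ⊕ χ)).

1.00

1 ⊕ χ = min(1, 1.00 + 0.29) = min(1, 1.29) = 1.00
~(1 ⊕ χ) = 1 − 1.00 = 0.00
~φ = 1 − 0.71 = 0.29
φ ⊕ χ = min(1, 0.71 + 0.29) = min(1, 1.00) = 1.00
~φ ∨ (φ ⊕ χ) = max(0.29, 1.00) = 1.00
~(1 ⊕ χ) → (~φ ∨ (φ ⊕ χ)) = min(1, 1 − 0.00 + 1.00) = min(1, 2.00) = 1.00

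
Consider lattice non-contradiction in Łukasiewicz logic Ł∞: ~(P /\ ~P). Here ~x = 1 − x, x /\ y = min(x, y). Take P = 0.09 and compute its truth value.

0.91

~P = 1 − 0.09 = 0.91
P /\ ~P = min(0.09, 0.91) = 0.09
~(P /\ ~P) = 1 − 0.09 = 0.91
(The value 0.91 < 1 shows this instance is not satisfied; not a Ł∞-tautology — its value is 1 − min(a, 1−a).)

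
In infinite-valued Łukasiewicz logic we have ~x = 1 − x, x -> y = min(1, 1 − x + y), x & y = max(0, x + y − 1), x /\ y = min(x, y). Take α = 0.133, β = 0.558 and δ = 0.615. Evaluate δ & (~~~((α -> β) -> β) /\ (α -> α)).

0.057

α -> β = min(1, 1 − 0.133 + 0.558) = min(1, 1.425) = 1.000
(α -> β) -> β = min(1, 1 − 1.000 + 0.558) = min(1, 0.558) = 0.558
~((α -> β) -> β) = 1 − 0.558 = 0.442
~~((α -> β) -> β) = 1 − 0.442 = 0.558
~~~((α -> β) -> β) = 1 − 0.558 = 0.442
α -> α = min(1, 1 − 0.133 + 0.133) = min(1, 1.000) = 1.000
~~~((α -> β) -> β) /\ (α -> α) = min(0.442, 1.000) = 0.442
δ & (~~~((α -> β) -> β) /\ (α -> α)) = max(0, 0.615 + 0.442 − 1) = max(0, 0.057) = 0.057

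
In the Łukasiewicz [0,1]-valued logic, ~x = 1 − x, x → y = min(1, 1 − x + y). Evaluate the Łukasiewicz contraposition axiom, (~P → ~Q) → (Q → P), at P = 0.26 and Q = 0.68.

~P = 1 − 0.26 = 0.74
~Q = 1 − 0.68 = 0.32
~P → ~Q = min(1, 1 − 0.74 + 0.32) = min(1, 0.58) = 0.58
Q → P = min(1, 1 − 0.68 + 0.26) = min(1, 0.58) = 0.58
(~P → ~Q) → (Q → P) = min(1, 1 − 0.58 + 0.58) = min(1, 1.00) = 1.00
(As expected: an axiom of Ł∞, always 1.)

1.00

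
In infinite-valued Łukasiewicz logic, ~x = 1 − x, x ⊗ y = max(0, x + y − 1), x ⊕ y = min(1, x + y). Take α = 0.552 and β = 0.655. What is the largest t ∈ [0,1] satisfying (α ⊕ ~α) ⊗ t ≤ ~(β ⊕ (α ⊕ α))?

~α = 1 − 0.552 = 0.448
α ⊕ ~α = min(1, 0.552 + 0.448) = min(1, 1.000) = 1.000
So the left factor is α ⊕ ~α = 1.000.
α ⊕ α = min(1, 0.552 + 0.552) = min(1, 1.104) = 1.000
β ⊕ (α ⊕ α) = min(1, 0.655 + 1.000) = min(1, 1.655) = 1.000
~(β ⊕ (α ⊕ α)) = 1 − 1.000 = 0.000
So the right-hand bound is ~(β ⊕ (α ⊕ α)) = 0.000.
The residuum of the Łukasiewicz t-norm gives the supremum: min(1, 1 − 1.000 + 0.000).
1 − 1.000 + 0.000 = 0.000, so t = min(1, 0.000) = 0.000.
Check: 1.000 ⊗ 0.000 = max(0, 0.000) = 0.000 ≤ 0.000.

0.000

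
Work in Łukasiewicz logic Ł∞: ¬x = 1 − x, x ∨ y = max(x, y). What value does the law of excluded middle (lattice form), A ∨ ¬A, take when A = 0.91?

0.91

¬A = 1 − 0.91 = 0.09
A ∨ ¬A = max(0.91, 0.09) = 0.91
(The value 0.91 < 1 shows this instance is not satisfied; not a Ł∞-tautology — its value is max(a, 1−a).)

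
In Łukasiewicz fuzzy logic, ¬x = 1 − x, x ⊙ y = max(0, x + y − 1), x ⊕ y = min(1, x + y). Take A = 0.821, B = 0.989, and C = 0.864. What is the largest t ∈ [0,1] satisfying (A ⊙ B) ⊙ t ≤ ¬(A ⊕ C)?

0.190

A ⊙ B = max(0, 0.821 + 0.989 − 1) = max(0, 0.810) = 0.810
So the left factor is A ⊙ B = 0.810.
A ⊕ C = min(1, 0.821 + 0.864) = min(1, 1.685) = 1.000
¬(A ⊕ C) = 1 − 1.000 = 0.000
So the right-hand bound is ¬(A ⊕ C) = 0.000.
The residuum of the Łukasiewicz t-norm gives the supremum: min(1, 1 − 0.810 + 0.000).
1 − 0.810 + 0.000 = 0.190, so t = min(1, 0.190) = 0.190.
Check: 0.810 ⊙ 0.190 = max(0, 0.000) = 0.000 ≤ 0.000.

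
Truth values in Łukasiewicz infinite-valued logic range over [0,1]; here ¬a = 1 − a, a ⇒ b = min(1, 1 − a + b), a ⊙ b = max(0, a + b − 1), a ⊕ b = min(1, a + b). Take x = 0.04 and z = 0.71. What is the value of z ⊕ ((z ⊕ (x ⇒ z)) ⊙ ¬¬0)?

0.71

x ⇒ z = min(1, 1 − 0.04 + 0.71) = min(1, 1.67) = 1.00
z ⊕ (x ⇒ z) = min(1, 0.71 + 1.00) = min(1, 1.71) = 1.00
¬0 = 1 − 0.00 = 1.00
¬¬0 = 1 − 1.00 = 0.00
(z ⊕ (x ⇒ z)) ⊙ ¬¬0 = max(0, 1.00 + 0.00 − 1) = max(0, 0.00) = 0.00
z ⊕ ((z ⊕ (x ⇒ z)) ⊙ ¬¬0) = min(1, 0.71 + 0.00) = min(1, 0.71) = 0.71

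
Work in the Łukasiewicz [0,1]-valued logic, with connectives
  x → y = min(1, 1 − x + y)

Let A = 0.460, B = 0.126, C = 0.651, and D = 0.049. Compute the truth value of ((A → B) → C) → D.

0.064

A → B = min(1, 1 − 0.460 + 0.126) = min(1, 0.666) = 0.666
(A → B) → C = min(1, 1 − 0.666 + 0.651) = min(1, 0.985) = 0.985
((A → B) → C) → D = min(1, 1 − 0.985 + 0.049) = min(1, 0.064) = 0.064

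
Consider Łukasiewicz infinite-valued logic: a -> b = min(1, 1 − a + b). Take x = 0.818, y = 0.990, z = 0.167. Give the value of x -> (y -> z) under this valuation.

y -> z = min(1, 1 − 0.990 + 0.167) = min(1, 0.177) = 0.177
x -> (y -> z) = min(1, 1 − 0.818 + 0.177) = min(1, 0.359) = 0.359

0.359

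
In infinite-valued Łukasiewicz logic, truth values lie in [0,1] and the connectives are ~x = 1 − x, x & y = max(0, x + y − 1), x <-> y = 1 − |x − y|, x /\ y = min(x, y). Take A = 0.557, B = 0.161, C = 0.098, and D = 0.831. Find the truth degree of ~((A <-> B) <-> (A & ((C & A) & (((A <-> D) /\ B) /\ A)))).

0.604

A <-> B = 1 − |0.557 − 0.161| = 1 − 0.396 = 0.604
C & A = max(0, 0.098 + 0.557 − 1) = max(0, -0.345) = 0.000
A <-> D = 1 − |0.557 − 0.831| = 1 − 0.274 = 0.726
(A <-> D) /\ B = min(0.726, 0.161) = 0.161
((A <-> D) /\ B) /\ A = min(0.161, 0.557) = 0.161
(C & A) & (((A <-> D) /\ B) /\ A) = max(0, 0.000 + 0.161 − 1) = max(0, -0.839) = 0.000
A & ((C & A) & (((A <-> D) /\ B) /\ A)) = max(0, 0.557 + 0.000 − 1) = max(0, -0.443) = 0.000
(A <-> B) <-> (A & ((C & A) & (((A <-> D) /\ B) /\ A))) = 1 − |0.604 − 0.000| = 1 − 0.604 = 0.396
~((A <-> B) <-> (A & ((C & A) & (((A <-> D) /\ B) /\ A)))) = 1 − 0.396 = 0.604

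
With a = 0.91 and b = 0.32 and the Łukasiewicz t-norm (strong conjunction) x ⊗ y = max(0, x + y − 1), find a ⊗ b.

0.23

a ⊗ b = max(0, 0.91 + 0.32 − 1) = max(0, 0.23) = 0.23
For comparison, the Gödel (minimum) t-norm min(x, y) would give 0.32.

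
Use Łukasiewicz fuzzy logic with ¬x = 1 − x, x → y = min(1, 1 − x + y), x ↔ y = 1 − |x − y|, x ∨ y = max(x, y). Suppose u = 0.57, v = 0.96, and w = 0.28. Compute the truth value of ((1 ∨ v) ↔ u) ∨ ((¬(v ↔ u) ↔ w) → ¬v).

0.57

1 ∨ v = max(1.00, 0.96) = 1.00
(1 ∨ v) ↔ u = 1 − |1.00 − 0.57| = 1 − 0.43 = 0.57
v ↔ u = 1 − |0.96 − 0.57| = 1 − 0.39 = 0.61
¬(v ↔ u) = 1 − 0.61 = 0.39
¬(v ↔ u) ↔ w = 1 − |0.39 − 0.28| = 1 − 0.11 = 0.89
¬v = 1 − 0.96 = 0.04
(¬(v ↔ u) ↔ w) → ¬v = min(1, 1 − 0.89 + 0.04) = min(1, 0.15) = 0.15
((1 ∨ v) ↔ u) ∨ ((¬(v ↔ u) ↔ w) → ¬v) = max(0.57, 0.15) = 0.57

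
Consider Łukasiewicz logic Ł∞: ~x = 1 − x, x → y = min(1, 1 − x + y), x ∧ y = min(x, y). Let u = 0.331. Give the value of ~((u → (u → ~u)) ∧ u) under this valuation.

0.669

~u = 1 − 0.331 = 0.669
u → ~u = min(1, 1 − 0.331 + 0.669) = min(1, 1.338) = 1.000
u → (u → ~u) = min(1, 1 − 0.331 + 1.000) = min(1, 1.669) = 1.000
(u → (u → ~u)) ∧ u = min(1.000, 0.331) = 0.331
~((u → (u → ~u)) ∧ u) = 1 − 0.331 = 0.669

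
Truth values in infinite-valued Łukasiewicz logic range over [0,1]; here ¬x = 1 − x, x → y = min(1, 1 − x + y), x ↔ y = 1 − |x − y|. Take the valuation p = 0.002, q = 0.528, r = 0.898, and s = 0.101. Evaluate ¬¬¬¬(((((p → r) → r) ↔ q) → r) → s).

0.101

p → r = min(1, 1 − 0.002 + 0.898) = min(1, 1.896) = 1.000
(p → r) → r = min(1, 1 − 1.000 + 0.898) = min(1, 0.898) = 0.898
((p → r) → r) ↔ q = 1 − |0.898 − 0.528| = 1 − 0.370 = 0.630
(((p → r) → r) ↔ q) → r = min(1, 1 − 0.630 + 0.898) = min(1, 1.268) = 1.000
((((p → r) → r) ↔ q) → r) → s = min(1, 1 − 1.000 + 0.101) = min(1, 0.101) = 0.101
¬(((((p → r) → r) ↔ q) → r) → s) = 1 − 0.101 = 0.899
¬¬(((((p → r) → r) ↔ q) → r) → s) = 1 − 0.899 = 0.101
¬¬¬(((((p → r) → r) ↔ q) → r) → s) = 1 − 0.101 = 0.899
¬¬¬¬(((((p → r) → r) ↔ q) → r) → s) = 1 − 0.899 = 0.101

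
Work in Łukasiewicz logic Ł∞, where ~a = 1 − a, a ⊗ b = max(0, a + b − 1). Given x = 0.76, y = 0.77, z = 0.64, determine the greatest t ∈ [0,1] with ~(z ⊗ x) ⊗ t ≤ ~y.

0.63

z ⊗ x = max(0, 0.64 + 0.76 − 1) = max(0, 0.40) = 0.40
~(z ⊗ x) = 1 − 0.40 = 0.60
So the left factor is ~(z ⊗ x) = 0.60.
~y = 1 − 0.77 = 0.23
So the right-hand bound is ~y = 0.23.
The residuum of the Łukasiewicz t-norm gives the supremum: min(1, 1 − 0.60 + 0.23).
1 − 0.60 + 0.23 = 0.63, so t = min(1, 0.63) = 0.63.
Check: 0.60 ⊗ 0.63 = max(0, 0.23) = 0.23 ≤ 0.23.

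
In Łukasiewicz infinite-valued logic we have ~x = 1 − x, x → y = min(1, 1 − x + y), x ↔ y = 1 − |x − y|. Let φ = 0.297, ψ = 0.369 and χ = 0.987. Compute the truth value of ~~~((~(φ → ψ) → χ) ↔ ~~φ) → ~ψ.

φ → ψ = min(1, 1 − 0.297 + 0.369) = min(1, 1.072) = 1.000
~(φ → ψ) = 1 − 1.000 = 0.000
~(φ → ψ) → χ = min(1, 1 − 0.000 + 0.987) = min(1, 1.987) = 1.000
~φ = 1 − 0.297 = 0.703
~~φ = 1 − 0.703 = 0.297
(~(φ → ψ) → χ) ↔ ~~φ = 1 − |1.000 − 0.297| = 1 − 0.703 = 0.297
~((~(φ → ψ) → χ) ↔ ~~φ) = 1 − 0.297 = 0.703
~~((~(φ → ψ) → χ) ↔ ~~φ) = 1 − 0.703 = 0.297
~~~((~(φ → ψ) → χ) ↔ ~~φ) = 1 − 0.297 = 0.703
~ψ = 1 − 0.369 = 0.631
~~~((~(φ → ψ) → χ) ↔ ~~φ) → ~ψ = min(1, 1 − 0.703 + 0.631) = min(1, 0.928) = 0.928

0.928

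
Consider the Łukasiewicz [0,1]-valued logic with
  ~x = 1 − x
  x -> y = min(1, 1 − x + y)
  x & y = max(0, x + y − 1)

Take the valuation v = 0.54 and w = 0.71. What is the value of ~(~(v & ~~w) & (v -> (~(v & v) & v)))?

0.33

~w = 1 − 0.71 = 0.29
~~w = 1 − 0.29 = 0.71
v & ~~w = max(0, 0.54 + 0.71 − 1) = max(0, 0.25) = 0.25
~(v & ~~w) = 1 − 0.25 = 0.75
v & v = max(0, 0.54 + 0.54 − 1) = max(0, 0.08) = 0.08
~(v & v) = 1 − 0.08 = 0.92
~(v & v) & v = max(0, 0.92 + 0.54 − 1) = max(0, 0.46) = 0.46
v -> (~(v & v) & v) = min(1, 1 − 0.54 + 0.46) = min(1, 0.92) = 0.92
~(v & ~~w) & (v -> (~(v & v) & v)) = max(0, 0.75 + 0.92 − 1) = max(0, 0.67) = 0.67
~(~(v & ~~w) & (v -> (~(v & v) & v))) = 1 − 0.67 = 0.33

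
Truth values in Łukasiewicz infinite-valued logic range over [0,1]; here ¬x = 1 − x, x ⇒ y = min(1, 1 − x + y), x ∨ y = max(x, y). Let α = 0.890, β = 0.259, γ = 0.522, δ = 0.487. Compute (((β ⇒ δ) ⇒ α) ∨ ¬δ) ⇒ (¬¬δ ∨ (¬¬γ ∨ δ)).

0.632

β ⇒ δ = min(1, 1 − 0.259 + 0.487) = min(1, 1.228) = 1.000
(β ⇒ δ) ⇒ α = min(1, 1 − 1.000 + 0.890) = min(1, 0.890) = 0.890
¬δ = 1 − 0.487 = 0.513
((β ⇒ δ) ⇒ α) ∨ ¬δ = max(0.890, 0.513) = 0.890
¬¬δ = 1 − 0.513 = 0.487
¬γ = 1 − 0.522 = 0.478
¬¬γ = 1 − 0.478 = 0.522
¬¬γ ∨ δ = max(0.522, 0.487) = 0.522
¬¬δ ∨ (¬¬γ ∨ δ) = max(0.487, 0.522) = 0.522
(((β ⇒ δ) ⇒ α) ∨ ¬δ) ⇒ (¬¬δ ∨ (¬¬γ ∨ δ)) = min(1, 1 − 0.890 + 0.522) = min(1, 0.632) = 0.632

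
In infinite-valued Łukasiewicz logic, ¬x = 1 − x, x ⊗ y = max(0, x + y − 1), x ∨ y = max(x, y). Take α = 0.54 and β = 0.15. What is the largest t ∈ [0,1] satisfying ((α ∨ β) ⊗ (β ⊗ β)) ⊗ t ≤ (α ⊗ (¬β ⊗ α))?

1.00

α ∨ β = max(0.54, 0.15) = 0.54
β ⊗ β = max(0, 0.15 + 0.15 − 1) = max(0, -0.70) = 0.00
(α ∨ β) ⊗ (β ⊗ β) = max(0, 0.54 + 0.00 − 1) = max(0, -0.46) = 0.00
So the left factor is (α ∨ β) ⊗ (β ⊗ β) = 0.00.
¬β = 1 − 0.15 = 0.85
¬β ⊗ α = max(0, 0.85 + 0.54 − 1) = max(0, 0.39) = 0.39
α ⊗ (¬β ⊗ α) = max(0, 0.54 + 0.39 − 1) = max(0, -0.07) = 0.00
So the right-hand bound is α ⊗ (¬β ⊗ α) = 0.00.
The residuum of the Łukasiewicz t-norm gives the supremum: min(1, 1 − 0.00 + 0.00).
1 − 0.00 + 0.00 = 1.00, so t = min(1, 1.00) = 1.00.
Check: 0.00 ⊗ 1.00 = max(0, 0.00) = 0.00 ≤ 0.00.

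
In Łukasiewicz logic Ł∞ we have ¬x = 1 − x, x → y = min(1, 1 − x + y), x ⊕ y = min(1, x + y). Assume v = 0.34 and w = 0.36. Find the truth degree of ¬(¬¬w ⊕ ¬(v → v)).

¬w = 1 − 0.36 = 0.64
¬¬w = 1 − 0.64 = 0.36
v → v = min(1, 1 − 0.34 + 0.34) = min(1, 1.00) = 1.00
¬(v → v) = 1 − 1.00 = 0.00
¬¬w ⊕ ¬(v → v) = min(1, 0.36 + 0.00) = min(1, 0.36) = 0.36
¬(¬¬w ⊕ ¬(v → v)) = 1 − 0.36 = 0.64

0.64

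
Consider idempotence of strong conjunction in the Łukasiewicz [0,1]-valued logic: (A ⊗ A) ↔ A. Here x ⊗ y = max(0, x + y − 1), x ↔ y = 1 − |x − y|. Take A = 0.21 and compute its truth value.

0.79

A ⊗ A = max(0, 0.21 + 0.21 − 1) = max(0, -0.58) = 0.00
(A ⊗ A) ↔ A = 1 − |0.00 − 0.21| = 1 − 0.21 = 0.79
(The value 0.79 < 1 shows this instance is not satisfied; fails in Ł∞ since a ⊗ a = max(0, 2a−1) ≠ a in general.)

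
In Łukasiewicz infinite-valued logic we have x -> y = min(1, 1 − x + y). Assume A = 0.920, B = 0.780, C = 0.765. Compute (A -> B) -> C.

A -> B = min(1, 1 − 0.920 + 0.780) = min(1, 0.860) = 0.860
(A -> B) -> C = min(1, 1 − 0.860 + 0.765) = min(1, 0.905) = 0.905

0.905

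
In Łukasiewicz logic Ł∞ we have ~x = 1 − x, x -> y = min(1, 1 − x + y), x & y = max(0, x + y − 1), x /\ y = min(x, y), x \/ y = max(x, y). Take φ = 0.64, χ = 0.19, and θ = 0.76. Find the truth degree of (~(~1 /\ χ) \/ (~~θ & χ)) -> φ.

0.64

~1 = 1 − 1.00 = 0.00
~1 /\ χ = min(0.00, 0.19) = 0.00
~(~1 /\ χ) = 1 − 0.00 = 1.00
~θ = 1 − 0.76 = 0.24
~~θ = 1 − 0.24 = 0.76
~~θ & χ = max(0, 0.76 + 0.19 − 1) = max(0, -0.05) = 0.00
~(~1 /\ χ) \/ (~~θ & χ) = max(1.00, 0.00) = 1.00
(~(~1 /\ χ) \/ (~~θ & χ)) -> φ = min(1, 1 − 1.00 + 0.64) = min(1, 0.64) = 0.64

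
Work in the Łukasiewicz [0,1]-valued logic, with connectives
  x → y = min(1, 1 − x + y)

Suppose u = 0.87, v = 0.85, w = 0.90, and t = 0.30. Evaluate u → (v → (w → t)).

0.68

w → t = min(1, 1 − 0.90 + 0.30) = min(1, 0.40) = 0.40
v → (w → t) = min(1, 1 − 0.85 + 0.40) = min(1, 0.55) = 0.55
u → (v → (w → t)) = min(1, 1 − 0.87 + 0.55) = min(1, 0.68) = 0.68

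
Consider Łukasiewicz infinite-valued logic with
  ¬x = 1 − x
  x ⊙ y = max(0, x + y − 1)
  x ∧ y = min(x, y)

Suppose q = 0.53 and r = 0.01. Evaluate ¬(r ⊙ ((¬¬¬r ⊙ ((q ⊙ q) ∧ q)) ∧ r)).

¬r = 1 − 0.01 = 0.99
¬¬r = 1 − 0.99 = 0.01
¬¬¬r = 1 − 0.01 = 0.99
q ⊙ q = max(0, 0.53 + 0.53 − 1) = max(0, 0.06) = 0.06
(q ⊙ q) ∧ q = min(0.06, 0.53) = 0.06
¬¬¬r ⊙ ((q ⊙ q) ∧ q) = max(0, 0.99 + 0.06 − 1) = max(0, 0.05) = 0.05
(¬¬¬r ⊙ ((q ⊙ q) ∧ q)) ∧ r = min(0.05, 0.01) = 0.01
r ⊙ ((¬¬¬r ⊙ ((q ⊙ q) ∧ q)) ∧ r) = max(0, 0.01 + 0.01 − 1) = max(0, -0.98) = 0.00
¬(r ⊙ ((¬¬¬r ⊙ ((q ⊙ q) ∧ q)) ∧ r)) = 1 − 0.00 = 1.00

1.00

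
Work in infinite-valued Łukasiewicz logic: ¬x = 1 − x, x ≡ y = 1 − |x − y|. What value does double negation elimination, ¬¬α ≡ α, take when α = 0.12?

¬α = 1 − 0.12 = 0.88
¬¬α = 1 − 0.88 = 0.12
¬¬α ≡ α = 1 − |0.12 − 0.12| = 1 − 0.00 = 1.00
(As expected: always 1 in Ł∞ since negation is involutive.)

1.00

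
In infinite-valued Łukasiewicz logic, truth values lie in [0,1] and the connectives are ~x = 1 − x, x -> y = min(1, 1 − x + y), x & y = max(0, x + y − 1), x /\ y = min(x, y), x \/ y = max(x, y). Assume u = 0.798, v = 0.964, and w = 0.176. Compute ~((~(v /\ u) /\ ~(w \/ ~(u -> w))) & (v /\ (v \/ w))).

0.834

v /\ u = min(0.964, 0.798) = 0.798
~(v /\ u) = 1 − 0.798 = 0.202
u -> w = min(1, 1 − 0.798 + 0.176) = min(1, 0.378) = 0.378
~(u -> w) = 1 − 0.378 = 0.622
w \/ ~(u -> w) = max(0.176, 0.622) = 0.622
~(w \/ ~(u -> w)) = 1 − 0.622 = 0.378
~(v /\ u) /\ ~(w \/ ~(u -> w)) = min(0.202, 0.378) = 0.202
v \/ w = max(0.964, 0.176) = 0.964
v /\ (v \/ w) = min(0.964, 0.964) = 0.964
(~(v /\ u) /\ ~(w \/ ~(u -> w))) & (v /\ (v \/ w)) = max(0, 0.202 + 0.964 − 1) = max(0, 0.166) = 0.166
~((~(v /\ u) /\ ~(w \/ ~(u -> w))) & (v /\ (v \/ w))) = 1 − 0.166 = 0.834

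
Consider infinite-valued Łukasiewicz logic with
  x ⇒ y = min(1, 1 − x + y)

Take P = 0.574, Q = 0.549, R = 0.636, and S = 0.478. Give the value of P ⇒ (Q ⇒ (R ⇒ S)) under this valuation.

R ⇒ S = min(1, 1 − 0.636 + 0.478) = min(1, 0.842) = 0.842
Q ⇒ (R ⇒ S) = min(1, 1 − 0.549 + 0.842) = min(1, 1.293) = 1.000
P ⇒ (Q ⇒ (R ⇒ S)) = min(1, 1 − 0.574 + 1.000) = min(1, 1.426) = 1.000

1.000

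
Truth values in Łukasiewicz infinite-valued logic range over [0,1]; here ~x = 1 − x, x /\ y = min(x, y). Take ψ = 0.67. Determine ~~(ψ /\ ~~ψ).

0.67

~ψ = 1 − 0.67 = 0.33
~~ψ = 1 − 0.33 = 0.67
ψ /\ ~~ψ = min(0.67, 0.67) = 0.67
~(ψ /\ ~~ψ) = 1 − 0.67 = 0.33
~~(ψ /\ ~~ψ) = 1 − 0.33 = 0.67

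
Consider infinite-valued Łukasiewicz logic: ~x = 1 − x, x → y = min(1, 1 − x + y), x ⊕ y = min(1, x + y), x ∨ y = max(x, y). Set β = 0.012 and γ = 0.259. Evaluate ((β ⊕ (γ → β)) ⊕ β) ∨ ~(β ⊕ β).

0.976

γ → β = min(1, 1 − 0.259 + 0.012) = min(1, 0.753) = 0.753
β ⊕ (γ → β) = min(1, 0.012 + 0.753) = min(1, 0.765) = 0.765
(β ⊕ (γ → β)) ⊕ β = min(1, 0.765 + 0.012) = min(1, 0.777) = 0.777
β ⊕ β = min(1, 0.012 + 0.012) = min(1, 0.024) = 0.024
~(β ⊕ β) = 1 − 0.024 = 0.976
((β ⊕ (γ → β)) ⊕ β) ∨ ~(β ⊕ β) = max(0.777, 0.976) = 0.976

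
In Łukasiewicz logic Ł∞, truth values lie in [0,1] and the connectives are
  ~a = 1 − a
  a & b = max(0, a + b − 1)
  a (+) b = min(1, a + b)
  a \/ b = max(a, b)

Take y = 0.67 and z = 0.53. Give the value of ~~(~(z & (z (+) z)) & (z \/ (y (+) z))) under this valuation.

0.47

z (+) z = min(1, 0.53 + 0.53) = min(1, 1.06) = 1.00
z & (z (+) z) = max(0, 0.53 + 1.00 − 1) = max(0, 0.53) = 0.53
~(z & (z (+) z)) = 1 − 0.53 = 0.47
y (+) z = min(1, 0.67 + 0.53) = min(1, 1.20) = 1.00
z \/ (y (+) z) = max(0.53, 1.00) = 1.00
~(z & (z (+) z)) & (z \/ (y (+) z)) = max(0, 0.47 + 1.00 − 1) = max(0, 0.47) = 0.47
~(~(z & (z (+) z)) & (z \/ (y (+) z))) = 1 − 0.47 = 0.53
~~(~(z & (z (+) z)) & (z \/ (y (+) z))) = 1 − 0.53 = 0.47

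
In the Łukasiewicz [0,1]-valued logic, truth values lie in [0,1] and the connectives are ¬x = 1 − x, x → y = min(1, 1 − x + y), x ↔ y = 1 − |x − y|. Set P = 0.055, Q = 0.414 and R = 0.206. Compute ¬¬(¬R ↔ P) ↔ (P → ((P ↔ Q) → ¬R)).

0.261

¬R = 1 − 0.206 = 0.794
¬R ↔ P = 1 − |0.794 − 0.055| = 1 − 0.739 = 0.261
¬(¬R ↔ P) = 1 − 0.261 = 0.739
¬¬(¬R ↔ P) = 1 − 0.739 = 0.261
P ↔ Q = 1 − |0.055 − 0.414| = 1 − 0.359 = 0.641
(P ↔ Q) → ¬R = min(1, 1 − 0.641 + 0.794) = min(1, 1.153) = 1.000
P → ((P ↔ Q) → ¬R) = min(1, 1 − 0.055 + 1.000) = min(1, 1.945) = 1.000
¬¬(¬R ↔ P) ↔ (P → ((P ↔ Q) → ¬R)) = 1 − |0.261 − 1.000| = 1 − 0.739 = 0.261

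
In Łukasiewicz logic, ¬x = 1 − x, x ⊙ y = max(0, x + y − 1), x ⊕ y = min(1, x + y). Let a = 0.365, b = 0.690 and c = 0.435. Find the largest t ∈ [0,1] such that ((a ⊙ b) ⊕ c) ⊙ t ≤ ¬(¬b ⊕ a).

0.835

a ⊙ b = max(0, 0.365 + 0.690 − 1) = max(0, 0.055) = 0.055
(a ⊙ b) ⊕ c = min(1, 0.055 + 0.435) = min(1, 0.490) = 0.490
So the left factor is (a ⊙ b) ⊕ c = 0.490.
¬b = 1 − 0.690 = 0.310
¬b ⊕ a = min(1, 0.310 + 0.365) = min(1, 0.675) = 0.675
¬(¬b ⊕ a) = 1 − 0.675 = 0.325
So the right-hand bound is ¬(¬b ⊕ a) = 0.325.
The residuum of the Łukasiewicz t-norm gives the supremum: min(1, 1 − 0.490 + 0.325).
1 − 0.490 + 0.325 = 0.835, so t = min(1, 0.835) = 0.835.
Check: 0.490 ⊙ 0.835 = max(0, 0.325) = 0.325 ≤ 0.325.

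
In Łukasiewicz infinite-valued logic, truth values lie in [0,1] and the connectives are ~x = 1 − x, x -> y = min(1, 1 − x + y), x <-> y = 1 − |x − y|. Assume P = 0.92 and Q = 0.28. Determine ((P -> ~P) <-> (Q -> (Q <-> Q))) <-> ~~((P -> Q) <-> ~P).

0.44

~P = 1 − 0.92 = 0.08
P -> ~P = min(1, 1 − 0.92 + 0.08) = min(1, 0.16) = 0.16
Q <-> Q = 1 − |0.28 − 0.28| = 1 − 0.00 = 1.00
Q -> (Q <-> Q) = min(1, 1 − 0.28 + 1.00) = min(1, 1.72) = 1.00
(P -> ~P) <-> (Q -> (Q <-> Q)) = 1 − |0.16 − 1.00| = 1 − 0.84 = 0.16
P -> Q = min(1, 1 − 0.92 + 0.28) = min(1, 0.36) = 0.36
(P -> Q) <-> ~P = 1 − |0.36 − 0.08| = 1 − 0.28 = 0.72
~((P -> Q) <-> ~P) = 1 − 0.72 = 0.28
~~((P -> Q) <-> ~P) = 1 − 0.28 = 0.72
((P -> ~P) <-> (Q -> (Q <-> Q))) <-> ~~((P -> Q) <-> ~P) = 1 − |0.16 − 0.72| = 1 − 0.56 = 0.44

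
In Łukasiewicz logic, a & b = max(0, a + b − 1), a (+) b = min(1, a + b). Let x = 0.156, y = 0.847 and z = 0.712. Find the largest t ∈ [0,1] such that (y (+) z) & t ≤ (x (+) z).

0.868

y (+) z = min(1, 0.847 + 0.712) = min(1, 1.559) = 1.000
So the left factor is y (+) z = 1.000.
x (+) z = min(1, 0.156 + 0.712) = min(1, 0.868) = 0.868
So the right-hand bound is x (+) z = 0.868.
The residuum of the Łukasiewicz t-norm gives the supremum: min(1, 1 − 1.000 + 0.868).
1 − 1.000 + 0.868 = 0.868, so t = min(1, 0.868) = 0.868.
Check: 1.000 & 0.868 = max(0, 0.868) = 0.868 ≤ 0.868.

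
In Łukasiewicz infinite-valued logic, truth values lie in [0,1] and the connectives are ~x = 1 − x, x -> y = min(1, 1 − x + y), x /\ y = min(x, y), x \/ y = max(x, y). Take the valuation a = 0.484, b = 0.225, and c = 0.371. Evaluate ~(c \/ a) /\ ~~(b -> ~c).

0.516

c \/ a = max(0.371, 0.484) = 0.484
~(c \/ a) = 1 − 0.484 = 0.516
~c = 1 − 0.371 = 0.629
b -> ~c = min(1, 1 − 0.225 + 0.629) = min(1, 1.404) = 1.000
~(b -> ~c) = 1 − 1.000 = 0.000
~~(b -> ~c) = 1 − 0.000 = 1.000
~(c \/ a) /\ ~~(b -> ~c) = min(0.516, 1.000) = 0.516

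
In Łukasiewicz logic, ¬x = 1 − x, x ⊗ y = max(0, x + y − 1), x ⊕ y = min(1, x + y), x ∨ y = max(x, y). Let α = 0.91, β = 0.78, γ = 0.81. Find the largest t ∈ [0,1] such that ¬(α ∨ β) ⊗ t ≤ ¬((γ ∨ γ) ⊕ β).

0.91

α ∨ β = max(0.91, 0.78) = 0.91
¬(α ∨ β) = 1 − 0.91 = 0.09
So the left factor is ¬(α ∨ β) = 0.09.
γ ∨ γ = max(0.81, 0.81) = 0.81
(γ ∨ γ) ⊕ β = min(1, 0.81 + 0.78) = min(1, 1.59) = 1.00
¬((γ ∨ γ) ⊕ β) = 1 − 1.00 = 0.00
So the right-hand bound is ¬((γ ∨ γ) ⊕ β) = 0.00.
The residuum of the Łukasiewicz t-norm gives the supremum: min(1, 1 − 0.09 + 0.00).
1 − 0.09 + 0.00 = 0.91, so t = min(1, 0.91) = 0.91.
Check: 0.09 ⊗ 0.91 = max(0, 0.00) = 0.00 ≤ 0.00.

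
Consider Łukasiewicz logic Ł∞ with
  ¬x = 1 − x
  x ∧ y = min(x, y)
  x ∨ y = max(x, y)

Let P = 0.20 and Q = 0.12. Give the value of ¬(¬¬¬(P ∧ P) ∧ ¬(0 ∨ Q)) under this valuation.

0.20

P ∧ P = min(0.20, 0.20) = 0.20
¬(P ∧ P) = 1 − 0.20 = 0.80
¬¬(P ∧ P) = 1 − 0.80 = 0.20
¬¬¬(P ∧ P) = 1 − 0.20 = 0.80
0 ∨ Q = max(0.00, 0.12) = 0.12
¬(0 ∨ Q) = 1 − 0.12 = 0.88
¬¬¬(P ∧ P) ∧ ¬(0 ∨ Q) = min(0.80, 0.88) = 0.80
¬(¬¬¬(P ∧ P) ∧ ¬(0 ∨ Q)) = 1 − 0.80 = 0.20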